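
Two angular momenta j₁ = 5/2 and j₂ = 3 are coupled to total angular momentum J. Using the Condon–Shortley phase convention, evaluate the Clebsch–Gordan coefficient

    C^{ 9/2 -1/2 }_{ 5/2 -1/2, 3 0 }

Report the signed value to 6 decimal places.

√[10·1!4!5!/11! · 2!3!3!3!4!5!] = √(69120/77)
  +(−1)^0/∏(0,1,3,3,1,2)! = 1/72  (running 1/72)
  +(−1)^1/∏(1,0,2,2,2,3)! = -1/48  (running -1/144)
⟨..|..⟩ = √(69120/77)·(-1/144) = -0.208063

-0.208063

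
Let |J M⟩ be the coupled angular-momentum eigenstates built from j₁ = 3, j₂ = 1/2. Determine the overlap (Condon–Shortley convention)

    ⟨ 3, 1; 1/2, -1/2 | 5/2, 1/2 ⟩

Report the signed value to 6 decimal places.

triangle: 1!·5!·0!/7! = 120/5040
(j±m)!: 4!·2!·0!·1!·3!·2! = 576
prefactor² = (2J+1)·Δ·N² = 576/7
  k=0: +1/(0!·1!·2!·0!·3!·0!) = 1/12
Σ = 1/12  ⇒  CG² = 576/7·1/12² = 4/7
CG = +√(4/7) = +0.755929

+√(4/7) = +0.755929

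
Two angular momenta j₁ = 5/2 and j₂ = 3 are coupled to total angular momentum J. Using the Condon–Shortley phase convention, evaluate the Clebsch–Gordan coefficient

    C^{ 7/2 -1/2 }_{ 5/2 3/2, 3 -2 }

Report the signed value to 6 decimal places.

triangle: 2!*3!*4!/10! = 288/3628800
(j±m)!: 4!*1!*1!*5!*3!*4! = 414720
prefactor² = (2J+1)*Δ*N² = 9216/35
  k=0: +1/(0!*2!*1!*1!*2!*3!) = 1/24
  k=1: −1/(1!*1!*0!*0!*3!*4!) = -1/144
Σ = 5/144  ⇒  CG² = 9216/35*5/144² = 20/63
CG = +√(20/63) = +0.563436

+0.563436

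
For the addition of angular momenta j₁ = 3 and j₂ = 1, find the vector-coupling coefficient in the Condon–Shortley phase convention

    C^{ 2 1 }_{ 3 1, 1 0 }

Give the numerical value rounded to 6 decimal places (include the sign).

−√(8/21) ≈ -0.617213

triangle: 2!×4!×0!/7! = 48/5040
(j±m)!: 4!×2!×1!×1!×3!×1! = 288
prefactor² = (2J+1)×Δ×N² = 96/7
  k=1: −1/(1!×1!×1!×0!×3!×0!) = -1/6
Σ = -1/6  ⇒  CG² = 96/7×(-1/6)² = 8/21
CG = −√(8/21) = -0.617213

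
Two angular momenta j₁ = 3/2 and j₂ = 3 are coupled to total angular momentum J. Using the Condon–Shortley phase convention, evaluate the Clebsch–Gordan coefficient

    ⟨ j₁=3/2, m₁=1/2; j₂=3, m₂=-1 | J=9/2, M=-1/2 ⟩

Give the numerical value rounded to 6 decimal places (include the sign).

triangle: 0!×3!×6!/10! = 4320/3628800
(j±m)!: 2!×1!×2!×4!×4!×5! = 276480
prefactor² = (2J+1)×Δ×N² = 23040/7
  k=0: +1/(0!×0!×1!×2!×2!×4!) = 1/96
Σ = 1/96  ⇒  CG² = 23040/7×1/96² = 5/14
CG = +√(5/14) = +0.597614

+0.597614  (= +√(5/14))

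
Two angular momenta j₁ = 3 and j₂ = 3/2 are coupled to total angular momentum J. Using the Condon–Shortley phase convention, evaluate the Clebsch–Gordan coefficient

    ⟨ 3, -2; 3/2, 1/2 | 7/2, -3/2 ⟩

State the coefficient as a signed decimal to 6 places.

√[8·1!5!2!/9! · 1!5!2!1!2!5!] = √(6400/21)
  +(−1)^0/∏(0,1,5,2,0,0)! = 1/240  (running 1/240)
  +(−1)^1/∏(1,0,4,1,1,1)! = -1/24  (running -3/80)
⟨..|..⟩ = √(6400/21)·(-3/80) = -0.654654

−√(3/7) ≈ -0.654654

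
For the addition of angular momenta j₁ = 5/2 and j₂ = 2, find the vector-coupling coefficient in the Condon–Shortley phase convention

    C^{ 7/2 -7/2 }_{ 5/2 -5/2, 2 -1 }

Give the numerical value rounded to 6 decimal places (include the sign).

-0.745356  (= −√(5/9))

j₁+j₂−J=1  J+j₁−j₂=4  J−j₁+j₂=3  j₁+j₂+J+1=9
(j₁±m₁, j₂±m₂, J±M) = (0,5,1,3,0,7)
P² = 11520
sum k=1..1:
  [1] −1/144 = -1/144
S = -1/144
C² = P²·S² = 5/9 ; C = -0.745356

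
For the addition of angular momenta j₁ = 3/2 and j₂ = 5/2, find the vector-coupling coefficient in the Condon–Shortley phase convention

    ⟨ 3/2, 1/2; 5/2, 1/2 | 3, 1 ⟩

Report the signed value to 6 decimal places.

triangle: 1!×2!×4!/8! = 48/40320
(j±m)!: 2!×1!×3!×2!×4!×2! = 1152
prefactor² = (2J+1)×Δ×N² = 48/5
  k=0: +1/(0!×1!×1!×3!×1!×1!) = 1/6
  k=1: −1/(1!×0!×0!×2!×2!×2!) = -1/8
Σ = 1/24  ⇒  CG² = 48/5×1/24² = 1/60
CG = +√(1/60) = +0.129099

+√(1/60) = +0.129099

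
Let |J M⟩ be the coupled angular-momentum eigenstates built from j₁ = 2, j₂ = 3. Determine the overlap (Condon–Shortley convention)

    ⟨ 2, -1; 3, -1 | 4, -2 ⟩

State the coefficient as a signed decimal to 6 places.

-0.188982  (= −√(1/28))

j₁+j₂−J=1  J+j₁−j₂=3  J−j₁+j₂=5  j₁+j₂+J+1=10
(j₁±m₁, j₂±m₂, J±M) = (1,3,2,4,2,6)
P² = 5184/7
sum k=0..1:
  [0] +1/72 = 1/72
  [1] −1/48 = -1/48
S = -1/144
C² = P²·S² = 1/28 ; C = -0.188982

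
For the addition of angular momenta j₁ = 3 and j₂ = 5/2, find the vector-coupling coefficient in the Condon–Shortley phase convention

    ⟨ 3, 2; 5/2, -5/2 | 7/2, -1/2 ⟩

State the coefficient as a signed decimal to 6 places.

j₁+j₂−J=2  J+j₁−j₂=4  J−j₁+j₂=3  j₁+j₂+J+1=10
(j₁±m₁, j₂±m₂, J±M) = (5,1,0,5,3,4)
P² = 9216/7
sum k=0..0:
  [0] +1/72 = 1/72
S = 1/72
C² = P²·S² = 16/63 ; C = +0.503953

+0.503953  (= +√(16/63))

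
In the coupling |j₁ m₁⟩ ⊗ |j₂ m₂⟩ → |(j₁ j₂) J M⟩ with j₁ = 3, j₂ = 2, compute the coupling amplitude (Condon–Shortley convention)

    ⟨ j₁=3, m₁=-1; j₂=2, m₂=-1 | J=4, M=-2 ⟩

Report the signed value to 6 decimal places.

√[9·1!5!3!/10! · 2!4!1!3!2!6!] = √(5184/7)
  +(−1)^0/∏(0,1,4,1,1,2)! = 1/48  (running 1/48)
  +(−1)^1/∏(1,0,3,0,2,3)! = -1/72  (running 1/144)
⟨..|..⟩ = √(5184/7)·(1/144) = +0.188982

+√(1/28) = +0.188982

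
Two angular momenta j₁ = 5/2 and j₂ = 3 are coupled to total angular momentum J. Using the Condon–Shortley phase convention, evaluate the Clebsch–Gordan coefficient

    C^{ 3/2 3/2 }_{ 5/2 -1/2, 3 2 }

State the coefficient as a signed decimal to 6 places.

-0.534522  (= −√(2/7))

triangle: 4!*1!*2!/8! = 48/40320
(j±m)!: 2!*3!*5!*1!*3!*0! = 8640
prefactor² = (2J+1)*Δ*N² = 288/7
  k=3: −1/(3!*1!*0!*2!*1!*0!) = -1/12
Σ = -1/12  ⇒  CG² = 288/7*(-1/12)² = 2/7
CG = −√(2/7) = -0.534522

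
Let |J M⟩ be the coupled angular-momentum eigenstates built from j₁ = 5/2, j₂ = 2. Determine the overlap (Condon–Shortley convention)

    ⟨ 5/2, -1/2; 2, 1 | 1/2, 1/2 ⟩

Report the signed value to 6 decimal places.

j₁+j₂−J=4  J+j₁−j₂=1  J−j₁+j₂=0  j₁+j₂+J+1=6
(j₁±m₁, j₂±m₂, J±M) = (2,3,3,1,1,0)
P² = 24/5
sum k=3..3:
  [3] −1/6 = -1/6
S = -1/6
C² = P²·S² = 2/15 ; C = -0.365148

-0.365148  (= −√(2/15))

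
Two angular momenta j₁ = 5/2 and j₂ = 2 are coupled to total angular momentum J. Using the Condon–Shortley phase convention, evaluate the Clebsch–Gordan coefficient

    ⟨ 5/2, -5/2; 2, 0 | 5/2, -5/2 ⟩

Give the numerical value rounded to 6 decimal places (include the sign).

+0.597614  (= +√(5/14))

triangle: 2!·3!·2!/8! = 24/40320
(j±m)!: 0!·5!·2!·2!·0!·5! = 57600
prefactor² = (2J+1)·Δ·N² = 1440/7
  k=2: +1/(2!·0!·3!·0!·0!·2!) = 1/24
Σ = 1/24  ⇒  CG² = 1440/7·1/24² = 5/14
CG = +√(5/14) = +0.597614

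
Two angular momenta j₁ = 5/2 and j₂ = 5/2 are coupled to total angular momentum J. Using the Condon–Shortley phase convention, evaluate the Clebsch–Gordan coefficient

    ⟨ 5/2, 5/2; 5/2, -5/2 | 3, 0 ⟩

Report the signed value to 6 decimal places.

j₁+j₂−J=2  J+j₁−j₂=3  J−j₁+j₂=3  j₁+j₂+J+1=9
(j₁±m₁, j₂±m₂, J±M) = (5,0,0,5,3,3)
P² = 720
sum k=0..0:
  [0] +1/72 = 1/72
S = 1/72
C² = P²·S² = 5/36 ; C = +0.372678

+√(5/36) = +0.372678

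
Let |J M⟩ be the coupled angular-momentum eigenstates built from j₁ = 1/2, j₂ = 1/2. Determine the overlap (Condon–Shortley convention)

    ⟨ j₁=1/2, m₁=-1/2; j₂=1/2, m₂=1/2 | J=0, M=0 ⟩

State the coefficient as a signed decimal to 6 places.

-0.707107

√[1·1!0!0!/2! · 0!1!1!0!0!0!] = √(1/2)
  +(−1)^1/∏(1,0,0,0,0,0)! = -1  (running -1)
⟨..|..⟩ = √(1/2)·(-1) = -0.707107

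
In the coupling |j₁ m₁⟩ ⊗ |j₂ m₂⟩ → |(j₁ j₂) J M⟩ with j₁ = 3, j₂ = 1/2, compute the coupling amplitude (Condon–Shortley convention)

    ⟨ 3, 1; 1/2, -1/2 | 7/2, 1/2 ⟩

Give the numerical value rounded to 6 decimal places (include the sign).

triangle: 0!×6!×1!/8! = 720/40320
(j±m)!: 4!×2!×0!×1!×4!×3! = 6912
prefactor² = (2J+1)×Δ×N² = 6912/7
  k=0: +1/(0!×0!×2!×0!×4!×1!) = 1/48
Σ = 1/48  ⇒  CG² = 6912/7×1/48² = 3/7
CG = +√(3/7) = +0.654654

+0.654654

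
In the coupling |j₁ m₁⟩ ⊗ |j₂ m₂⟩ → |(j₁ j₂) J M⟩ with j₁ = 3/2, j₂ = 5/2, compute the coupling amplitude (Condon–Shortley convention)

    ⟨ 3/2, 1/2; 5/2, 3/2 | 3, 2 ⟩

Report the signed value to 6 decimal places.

−√(1/12) ≈ -0.288675

√[7·1!2!4!/8! · 2!1!4!1!5!1!] = √(48)
  +(−1)^0/∏(0,1,1,4,1,0)! = 1/24  (running 1/24)
  +(−1)^1/∏(1,0,0,3,2,1)! = -1/12  (running -1/24)
⟨..|..⟩ = √(48)·(-1/24) = -0.288675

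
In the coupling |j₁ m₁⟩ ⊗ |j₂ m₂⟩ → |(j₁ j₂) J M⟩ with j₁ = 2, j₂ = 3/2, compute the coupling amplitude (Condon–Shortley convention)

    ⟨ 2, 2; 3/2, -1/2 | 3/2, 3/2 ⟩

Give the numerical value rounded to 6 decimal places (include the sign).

+0.632456  (= +√(2/5))

√[4·2!2!1!/6! · 4!0!1!2!3!0!] = √(32/5)
  +(−1)^0/∏(0,2,0,1,2,0)! = 1/4  (running 1/4)
⟨..|..⟩ = √(32/5)·(1/4) = +0.632456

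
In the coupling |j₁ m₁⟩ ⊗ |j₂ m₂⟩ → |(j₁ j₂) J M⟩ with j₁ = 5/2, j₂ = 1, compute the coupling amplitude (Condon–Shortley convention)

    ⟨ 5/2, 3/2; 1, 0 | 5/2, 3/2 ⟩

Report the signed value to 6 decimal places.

+0.507093  (= +√(9/35))

√[6·1!4!1!/7! · 4!1!1!1!4!1!] = √(576/35)
  +(−1)^0/∏(0,1,1,1,3,0)! = 1/6  (running 1/6)
  +(−1)^1/∏(1,0,0,0,4,1)! = -1/24  (running 1/8)
⟨..|..⟩ = √(576/35)·(1/8) = +0.507093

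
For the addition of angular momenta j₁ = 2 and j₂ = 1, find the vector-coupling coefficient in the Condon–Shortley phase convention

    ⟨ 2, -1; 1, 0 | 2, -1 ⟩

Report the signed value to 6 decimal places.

-0.408248  (= −√(1/6))

triangle: 1!×3!×1!/6! = 6/720
(j±m)!: 1!×3!×1!×1!×1!×3! = 36
prefactor² = (2J+1)×Δ×N² = 3/2
  k=0: +1/(0!×1!×3!×1!×0!×0!) = 1/6
  k=1: −1/(1!×0!×2!×0!×1!×1!) = -1/2
Σ = -1/3  ⇒  CG² = 3/2×(-1/3)² = 1/6
CG = −√(1/6) = -0.408248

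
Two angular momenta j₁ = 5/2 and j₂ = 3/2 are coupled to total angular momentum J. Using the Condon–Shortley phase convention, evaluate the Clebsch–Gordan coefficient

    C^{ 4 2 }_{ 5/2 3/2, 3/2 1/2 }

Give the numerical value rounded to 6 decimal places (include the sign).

+√(15/28) = +0.731925

triangle: 0!×5!×3!/9! = 720/362880
(j±m)!: 4!×1!×2!×1!×6!×2! = 69120
prefactor² = (2J+1)×Δ×N² = 8640/7
  k=0: +1/(0!×0!×1!×2!×4!×1!) = 1/48
Σ = 1/48  ⇒  CG² = 8640/7×1/48² = 15/28
CG = +√(15/28) = +0.731925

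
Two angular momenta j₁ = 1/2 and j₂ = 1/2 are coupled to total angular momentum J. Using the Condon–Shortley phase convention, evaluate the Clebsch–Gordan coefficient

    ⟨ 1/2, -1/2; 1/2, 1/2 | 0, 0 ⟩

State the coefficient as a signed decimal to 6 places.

−√(1/2) ≈ -0.707107

√[1·1!0!0!/2! · 0!1!1!0!0!0!] = √(1/2)
  +(−1)^1/∏(1,0,0,0,0,0)! = -1  (running -1)
⟨..|..⟩ = √(1/2)·(-1) = -0.707107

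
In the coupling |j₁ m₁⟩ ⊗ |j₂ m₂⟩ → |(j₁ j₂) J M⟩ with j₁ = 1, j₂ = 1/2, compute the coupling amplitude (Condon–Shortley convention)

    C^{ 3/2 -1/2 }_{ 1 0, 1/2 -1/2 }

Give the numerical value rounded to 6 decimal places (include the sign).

+√(2/3) = +0.816497

triangle: 0!·2!·1!/4! = 2/24
(j±m)!: 1!·1!·0!·1!·1!·2! = 2
prefactor² = (2J+1)·Δ·N² = 2/3
  k=0: +1/(0!·0!·1!·0!·1!·1!) = 1
Σ = 1  ⇒  CG² = 2/3·1² = 2/3
CG = +√(2/3) = +0.816497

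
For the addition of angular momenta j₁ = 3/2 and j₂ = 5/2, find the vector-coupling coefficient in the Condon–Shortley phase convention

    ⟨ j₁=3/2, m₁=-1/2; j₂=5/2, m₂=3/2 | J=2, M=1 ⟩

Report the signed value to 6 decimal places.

triangle: 2!*1!*3!/7! = 12/5040
(j±m)!: 1!*2!*4!*1!*3!*1! = 288
prefactor² = (2J+1)*Δ*N² = 24/7
  k=1: −1/(1!*1!*1!*3!*0!*0!) = -1/6
  k=2: +1/(2!*0!*0!*2!*1!*1!) = 1/4
Σ = 1/12  ⇒  CG² = 24/7*1/12² = 1/42
CG = +√(1/42) = +0.154303

+0.154303  (= +√(1/42))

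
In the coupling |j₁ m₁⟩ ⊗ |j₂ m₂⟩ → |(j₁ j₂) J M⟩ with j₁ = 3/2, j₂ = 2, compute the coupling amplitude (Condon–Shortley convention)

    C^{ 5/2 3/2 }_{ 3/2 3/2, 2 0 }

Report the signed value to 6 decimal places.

+0.717137

j₁+j₂−J=1  J+j₁−j₂=2  J−j₁+j₂=3  j₁+j₂+J+1=7
(j₁±m₁, j₂±m₂, J±M) = (3,0,2,2,4,1)
P² = 288/35
sum k=0..0:
  [0] +1/4 = 1/4
S = 1/4
C² = P²·S² = 18/35 ; C = +0.717137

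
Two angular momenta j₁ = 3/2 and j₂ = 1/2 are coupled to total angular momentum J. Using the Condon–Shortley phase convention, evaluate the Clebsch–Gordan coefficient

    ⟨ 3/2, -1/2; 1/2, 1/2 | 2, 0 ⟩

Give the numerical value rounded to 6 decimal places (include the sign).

√[5·0!3!1!/5! · 1!2!1!0!2!2!] = √(2)
  +(−1)^0/∏(0,0,2,1,1,0)! = 1/2  (running 1/2)
⟨..|..⟩ = √(2)·(1/2) = +0.707107

+0.707107  (= +√(1/2))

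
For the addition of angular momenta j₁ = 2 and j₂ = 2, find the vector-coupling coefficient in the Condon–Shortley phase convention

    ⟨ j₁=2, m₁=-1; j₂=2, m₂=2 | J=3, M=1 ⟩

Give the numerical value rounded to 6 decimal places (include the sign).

√[7·1!3!3!/8! · 1!3!4!0!4!2!] = √(216/5)
  +(−1)^1/∏(1,0,2,3,1,0)! = -1/12  (running -1/12)
⟨..|..⟩ = √(216/5)·(-1/12) = -0.547723

−√(3/10) ≈ -0.547723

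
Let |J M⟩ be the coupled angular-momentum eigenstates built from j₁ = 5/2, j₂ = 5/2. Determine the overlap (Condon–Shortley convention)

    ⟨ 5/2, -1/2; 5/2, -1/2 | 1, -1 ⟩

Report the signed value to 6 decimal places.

triangle: 4!×1!×1!/7! = 24/5040
(j±m)!: 2!×3!×2!×3!×0!×2! = 288
prefactor² = (2J+1)×Δ×N² = 144/35
  k=2: +1/(2!×2!×1!×0!×0!×1!) = 1/4
Σ = 1/4  ⇒  CG² = 144/35×1/4² = 9/35
CG = +√(9/35) = +0.507093

+0.507093  (= +√(9/35))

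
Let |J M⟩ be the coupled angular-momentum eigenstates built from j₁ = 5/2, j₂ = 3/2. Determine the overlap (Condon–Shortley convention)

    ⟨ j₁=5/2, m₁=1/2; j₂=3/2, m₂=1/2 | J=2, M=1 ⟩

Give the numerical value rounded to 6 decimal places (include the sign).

triangle: 2!×3!×1!/7! = 12/5040
(j±m)!: 3!×2!×2!×1!×3!×1! = 144
prefactor² = (2J+1)×Δ×N² = 12/7
  k=1: −1/(1!×1!×1!×1!×2!×0!) = -1/2
  k=2: +1/(2!×0!×0!×0!×3!×1!) = 1/12
Σ = -5/12  ⇒  CG² = 12/7×(-5/12)² = 25/84
CG = −√(25/84) = -0.545545

-0.545545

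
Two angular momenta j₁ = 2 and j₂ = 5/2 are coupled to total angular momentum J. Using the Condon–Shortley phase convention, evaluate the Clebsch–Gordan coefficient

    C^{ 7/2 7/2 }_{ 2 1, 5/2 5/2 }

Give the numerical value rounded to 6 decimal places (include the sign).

−√(5/9) = -0.745356

triangle: 1!*3!*4!/9! = 144/362880
(j±m)!: 3!*1!*5!*0!*7!*0! = 3628800
prefactor² = (2J+1)*Δ*N² = 11520
  k=1: −1/(1!*0!*0!*4!*3!*0!) = -1/144
Σ = -1/144  ⇒  CG² = 11520*(-1/144)² = 5/9
CG = −√(5/9) = -0.745356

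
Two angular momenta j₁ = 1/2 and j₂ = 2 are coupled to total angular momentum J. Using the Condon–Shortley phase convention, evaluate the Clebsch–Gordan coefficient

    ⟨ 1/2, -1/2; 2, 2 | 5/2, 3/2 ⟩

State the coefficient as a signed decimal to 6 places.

√[6·0!1!4!/6! · 0!1!4!0!4!1!] = √(576/5)
  +(−1)^0/∏(0,0,1,4,0,0)! = 1/24  (running 1/24)
⟨..|..⟩ = √(576/5)·(1/24) = +0.447214

+√(1/5) ≈ +0.447214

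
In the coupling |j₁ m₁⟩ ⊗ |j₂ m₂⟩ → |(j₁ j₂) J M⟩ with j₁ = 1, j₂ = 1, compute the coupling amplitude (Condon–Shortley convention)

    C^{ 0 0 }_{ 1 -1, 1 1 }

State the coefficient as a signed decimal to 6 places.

+0.577350  (= +√(1/3))

triangle: 2!*0!*0!/3! = 2/6
(j±m)!: 0!*2!*2!*0!*0!*0! = 4
prefactor² = (2J+1)*Δ*N² = 4/3
  k=2: +1/(2!*0!*0!*0!*0!*0!) = 1/2
Σ = 1/2  ⇒  CG² = 4/3*1/2² = 1/3
CG = +√(1/3) = +0.577350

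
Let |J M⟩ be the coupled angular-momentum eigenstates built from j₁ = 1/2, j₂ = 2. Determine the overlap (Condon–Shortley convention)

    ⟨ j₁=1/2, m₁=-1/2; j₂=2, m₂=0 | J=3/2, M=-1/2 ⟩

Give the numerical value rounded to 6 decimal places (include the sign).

−√(2/5) = -0.632456

triangle: 1!*0!*3!/5! = 6/120
(j±m)!: 0!*1!*2!*2!*1!*2! = 8
prefactor² = (2J+1)*Δ*N² = 8/5
  k=1: −1/(1!*0!*0!*1!*0!*2!) = -1/2
Σ = -1/2  ⇒  CG² = 8/5*(-1/2)² = 2/5
CG = −√(2/5) = -0.632456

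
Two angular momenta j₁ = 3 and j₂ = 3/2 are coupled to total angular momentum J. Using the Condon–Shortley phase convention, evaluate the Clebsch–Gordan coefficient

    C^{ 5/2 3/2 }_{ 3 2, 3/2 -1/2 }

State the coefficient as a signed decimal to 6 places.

√[6·2!4!1!/8! · 5!1!1!2!4!1!] = √(288/7)
  +(−1)^0/∏(0,2,1,1,3,0)! = 1/12  (running 1/12)
  +(−1)^1/∏(1,1,0,0,4,1)! = -1/24  (running 1/24)
⟨..|..⟩ = √(288/7)·(1/24) = +0.267261

+0.267261  (= +√(1/14))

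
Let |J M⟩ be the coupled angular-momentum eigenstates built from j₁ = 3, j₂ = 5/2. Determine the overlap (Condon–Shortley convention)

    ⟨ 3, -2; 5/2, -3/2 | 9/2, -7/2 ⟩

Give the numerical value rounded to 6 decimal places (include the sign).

−√(1/99) = -0.100504

j₁+j₂−J=1  J+j₁−j₂=5  J−j₁+j₂=4  j₁+j₂+J+1=11
(j₁±m₁, j₂±m₂, J±M) = (1,5,1,4,1,8)
P² = 921600/11
sum k=0..1:
  [0] +1/720 = 1/720
  [1] −1/576 = -1/576
S = -1/2880
C² = P²·S² = 1/99 ; C = -0.100504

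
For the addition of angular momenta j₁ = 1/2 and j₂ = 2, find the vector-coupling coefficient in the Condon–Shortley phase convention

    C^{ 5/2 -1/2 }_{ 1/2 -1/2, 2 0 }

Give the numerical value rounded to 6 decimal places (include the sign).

j₁+j₂−J=0  J+j₁−j₂=1  J−j₁+j₂=4  j₁+j₂+J+1=6
(j₁±m₁, j₂±m₂, J±M) = (0,1,2,2,2,3)
P² = 48/5
sum k=0..0:
  [0] +1/4 = 1/4
S = 1/4
C² = P²·S² = 3/5 ; C = +0.774597

+√(3/5) ≈ +0.774597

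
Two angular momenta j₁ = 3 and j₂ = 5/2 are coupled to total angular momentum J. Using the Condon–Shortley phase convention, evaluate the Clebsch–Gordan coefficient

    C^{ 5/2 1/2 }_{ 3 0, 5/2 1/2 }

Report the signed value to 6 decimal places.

√[6·3!3!2!/9! · 3!3!3!2!3!2!] = √(216/35)
  +(−1)^1/∏(1,2,2,2,1,0)! = -1/8  (running -1/8)
  +(−1)^2/∏(2,1,1,1,2,1)! = 1/4  (running 1/8)
  +(−1)^3/∏(3,0,0,0,3,2)! = -1/72  (running 1/9)
⟨..|..⟩ = √(216/35)·(1/9) = +0.276026

+0.276026  (= +√(8/105))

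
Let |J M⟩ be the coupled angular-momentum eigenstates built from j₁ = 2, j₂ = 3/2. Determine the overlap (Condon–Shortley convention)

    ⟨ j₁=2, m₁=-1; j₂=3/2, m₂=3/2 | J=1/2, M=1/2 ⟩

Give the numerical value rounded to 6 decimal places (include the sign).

triangle: 3!·1!·0!/5! = 6/120
(j±m)!: 1!·3!·3!·0!·1!·0! = 36
prefactor² = (2J+1)·Δ·N² = 18/5
  k=3: −1/(3!·0!·0!·0!·1!·0!) = -1/6
Σ = -1/6  ⇒  CG² = 18/5·(-1/6)² = 1/10
CG = −√(1/10) = -0.316228

−√(1/10) ≈ -0.316228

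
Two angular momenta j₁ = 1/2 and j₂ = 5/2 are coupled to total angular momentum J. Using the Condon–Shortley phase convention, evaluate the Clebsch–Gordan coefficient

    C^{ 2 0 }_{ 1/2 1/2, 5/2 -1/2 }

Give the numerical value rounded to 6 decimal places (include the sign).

+0.707107

triangle: 1!*0!*4!/6! = 24/720
(j±m)!: 1!*0!*2!*3!*2!*2! = 48
prefactor² = (2J+1)*Δ*N² = 8
  k=0: +1/(0!*1!*0!*2!*0!*2!) = 1/4
Σ = 1/4  ⇒  CG² = 8*1/4² = 1/2
CG = +√(1/2) = +0.707107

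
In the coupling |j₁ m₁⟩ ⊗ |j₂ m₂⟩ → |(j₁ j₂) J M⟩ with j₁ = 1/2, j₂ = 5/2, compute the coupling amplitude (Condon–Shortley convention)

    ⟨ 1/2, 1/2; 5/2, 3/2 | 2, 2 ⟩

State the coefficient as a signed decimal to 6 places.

+0.408248  (= +√(1/6))

triangle: 1!·0!·4!/6! = 24/720
(j±m)!: 1!·0!·4!·1!·4!·0! = 576
prefactor² = (2J+1)·Δ·N² = 96
  k=0: +1/(0!·1!·0!·4!·0!·0!) = 1/24
Σ = 1/24  ⇒  CG² = 96·1/24² = 1/6
CG = +√(1/6) = +0.408248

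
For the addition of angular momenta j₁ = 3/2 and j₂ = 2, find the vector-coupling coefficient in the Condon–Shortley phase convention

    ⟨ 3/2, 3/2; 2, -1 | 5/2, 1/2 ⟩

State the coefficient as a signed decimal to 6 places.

√[6·1!2!3!/7! · 3!0!1!3!3!2!] = √(216/35)
  +(−1)^0/∏(0,1,0,1,2,2)! = 1/4  (running 1/4)
⟨..|..⟩ = √(216/35)·(1/4) = +0.621059

+√(27/70) ≈ +0.621059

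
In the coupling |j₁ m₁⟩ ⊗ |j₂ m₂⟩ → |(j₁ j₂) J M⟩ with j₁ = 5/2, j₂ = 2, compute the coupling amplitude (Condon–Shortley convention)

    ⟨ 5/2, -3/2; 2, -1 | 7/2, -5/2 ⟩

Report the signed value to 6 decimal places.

−√(1/63) ≈ -0.125988

√[8·1!4!3!/9! · 1!4!1!3!1!6!] = √(2304/7)
  +(−1)^0/∏(0,1,4,1,0,2)! = 1/48  (running 1/48)
  +(−1)^1/∏(1,0,3,0,1,3)! = -1/36  (running -1/144)
⟨..|..⟩ = √(2304/7)·(-1/144) = -0.125988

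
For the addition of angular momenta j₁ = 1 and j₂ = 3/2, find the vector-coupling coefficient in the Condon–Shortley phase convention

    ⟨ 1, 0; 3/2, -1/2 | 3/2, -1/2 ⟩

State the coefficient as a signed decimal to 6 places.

+0.258199

√[4·1!1!2!/5! · 1!1!1!2!1!2!] = √(4/15)
  +(−1)^0/∏(0,1,1,1,0,1)! = 1  (running 1)
  +(−1)^1/∏(1,0,0,0,1,2)! = -1/2  (running 1/2)
⟨..|..⟩ = √(4/15)·(1/2) = +0.258199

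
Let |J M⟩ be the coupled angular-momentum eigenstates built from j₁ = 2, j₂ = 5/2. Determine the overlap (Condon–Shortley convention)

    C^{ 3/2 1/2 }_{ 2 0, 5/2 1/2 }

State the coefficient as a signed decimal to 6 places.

+√(2/35) = +0.239046

j₁+j₂−J=3  J+j₁−j₂=1  J−j₁+j₂=2  j₁+j₂+J+1=7
(j₁±m₁, j₂±m₂, J±M) = (2,2,3,2,2,1)
P² = 32/35
sum k=1..2:
  [1] −1/4 = -1/4
  [2] +1/2 = 1/2
S = 1/4
C² = P²·S² = 2/35 ; C = +0.239046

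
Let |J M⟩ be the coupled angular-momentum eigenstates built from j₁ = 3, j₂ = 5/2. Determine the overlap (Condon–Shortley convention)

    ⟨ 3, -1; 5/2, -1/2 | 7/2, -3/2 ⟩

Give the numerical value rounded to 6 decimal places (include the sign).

j₁+j₂−J=2  J+j₁−j₂=4  J−j₁+j₂=3  j₁+j₂+J+1=10
(j₁±m₁, j₂±m₂, J±M) = (2,4,2,3,2,5)
P² = 3072/35
sum k=0..2:
  [0] +1/96 = 1/96
  [1] −1/12 = -1/12
  [2] +1/48 = 1/48
S = -5/96
C² = P²·S² = 5/21 ; C = -0.487950

−√(5/21) ≈ -0.487950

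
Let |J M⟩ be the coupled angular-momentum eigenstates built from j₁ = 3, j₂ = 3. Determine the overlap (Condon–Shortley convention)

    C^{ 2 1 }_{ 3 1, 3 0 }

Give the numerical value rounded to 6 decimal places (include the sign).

+√(1/42) ≈ +0.154303

triangle: 4!×2!×2!/9! = 96/362880
(j±m)!: 4!×2!×3!×3!×3!×1! = 10368
prefactor² = (2J+1)×Δ×N² = 96/7
  k=1: −1/(1!×3!×1!×2!×1!×0!) = -1/12
  k=2: +1/(2!×2!×0!×1!×2!×1!) = 1/8
Σ = 1/24  ⇒  CG² = 96/7×1/24² = 1/42
CG = +√(1/42) = +0.154303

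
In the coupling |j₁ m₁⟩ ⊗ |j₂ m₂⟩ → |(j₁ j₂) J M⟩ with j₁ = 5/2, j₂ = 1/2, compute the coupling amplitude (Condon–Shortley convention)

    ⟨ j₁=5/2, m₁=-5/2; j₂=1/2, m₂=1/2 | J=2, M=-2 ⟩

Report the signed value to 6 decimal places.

−√(5/6) = -0.912871

j₁+j₂−J=1  J+j₁−j₂=4  J−j₁+j₂=0  j₁+j₂+J+1=6
(j₁±m₁, j₂±m₂, J±M) = (0,5,1,0,0,4)
P² = 480
sum k=1..1:
  [1] −1/24 = -1/24
S = -1/24
C² = P²·S² = 5/6 ; C = -0.912871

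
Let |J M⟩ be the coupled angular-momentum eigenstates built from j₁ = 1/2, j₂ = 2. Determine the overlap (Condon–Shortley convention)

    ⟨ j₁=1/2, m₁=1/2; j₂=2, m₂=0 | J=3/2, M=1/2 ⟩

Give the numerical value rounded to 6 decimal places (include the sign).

+√(2/5) ≈ +0.632456

j₁+j₂−J=1  J+j₁−j₂=0  J−j₁+j₂=3  j₁+j₂+J+1=5
(j₁±m₁, j₂±m₂, J±M) = (1,0,2,2,2,1)
P² = 8/5
sum k=0..0:
  [0] +1/2 = 1/2
S = 1/2
C² = P²·S² = 2/5 ; C = +0.632456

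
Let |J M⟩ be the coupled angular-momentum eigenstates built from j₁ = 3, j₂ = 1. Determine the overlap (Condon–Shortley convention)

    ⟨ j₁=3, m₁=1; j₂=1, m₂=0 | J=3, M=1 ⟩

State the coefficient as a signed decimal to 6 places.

j₁+j₂−J=1  J+j₁−j₂=5  J−j₁+j₂=1  j₁+j₂+J+1=8
(j₁±m₁, j₂±m₂, J±M) = (4,2,1,1,4,2)
P² = 48
sum k=0..1:
  [0] +1/12 = 1/12
  [1] −1/24 = -1/24
S = 1/24
C² = P²·S² = 1/12 ; C = +0.288675

+√(1/12) ≈ +0.288675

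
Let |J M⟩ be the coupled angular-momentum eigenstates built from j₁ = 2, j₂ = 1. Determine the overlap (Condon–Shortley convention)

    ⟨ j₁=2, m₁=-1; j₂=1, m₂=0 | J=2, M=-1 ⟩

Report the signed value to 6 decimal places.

triangle: 1!*3!*1!/6! = 6/720
(j±m)!: 1!*3!*1!*1!*1!*3! = 36
prefactor² = (2J+1)*Δ*N² = 3/2
  k=0: +1/(0!*1!*3!*1!*0!*0!) = 1/6
  k=1: −1/(1!*0!*2!*0!*1!*1!) = -1/2
Σ = -1/3  ⇒  CG² = 3/2*(-1/3)² = 1/6
CG = −√(1/6) = -0.408248

−√(1/6) ≈ -0.408248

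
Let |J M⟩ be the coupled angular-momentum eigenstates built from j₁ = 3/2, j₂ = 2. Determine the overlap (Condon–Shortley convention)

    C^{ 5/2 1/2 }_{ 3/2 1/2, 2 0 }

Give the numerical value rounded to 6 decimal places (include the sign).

+0.292770  (= +√(3/35))

√[6·1!2!3!/7! · 2!1!2!2!3!2!] = √(48/35)
  +(−1)^0/∏(0,1,1,2,1,1)! = 1/2  (running 1/2)
  +(−1)^1/∏(1,0,0,1,2,2)! = -1/4  (running 1/4)
⟨..|..⟩ = √(48/35)·(1/4) = +0.292770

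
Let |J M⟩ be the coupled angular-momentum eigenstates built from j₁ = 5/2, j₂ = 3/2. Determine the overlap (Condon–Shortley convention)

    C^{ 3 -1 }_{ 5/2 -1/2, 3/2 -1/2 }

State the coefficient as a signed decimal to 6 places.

+0.129099

√[7·1!4!2!/8! · 2!3!1!2!2!4!] = √(48/5)
  +(−1)^0/∏(0,1,3,1,1,1)! = 1/6  (running 1/6)
  +(−1)^1/∏(1,0,2,0,2,2)! = -1/8  (running 1/24)
⟨..|..⟩ = √(48/5)·(1/24) = +0.129099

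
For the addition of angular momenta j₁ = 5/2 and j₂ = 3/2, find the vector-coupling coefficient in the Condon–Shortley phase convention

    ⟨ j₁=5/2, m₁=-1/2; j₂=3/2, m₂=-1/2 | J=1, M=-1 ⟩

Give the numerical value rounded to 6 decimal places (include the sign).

j₁+j₂−J=3  J+j₁−j₂=2  J−j₁+j₂=0  j₁+j₂+J+1=6
(j₁±m₁, j₂±m₂, J±M) = (2,3,1,2,0,2)
P² = 12/5
sum k=1..1:
  [1] −1/4 = -1/4
S = -1/4
C² = P²·S² = 3/20 ; C = -0.387298

-0.387298  (= −√(3/20))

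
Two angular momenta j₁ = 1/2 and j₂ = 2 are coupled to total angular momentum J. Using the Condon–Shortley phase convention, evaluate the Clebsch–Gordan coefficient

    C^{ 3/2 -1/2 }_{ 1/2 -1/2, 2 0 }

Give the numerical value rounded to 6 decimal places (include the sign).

j₁+j₂−J=1  J+j₁−j₂=0  J−j₁+j₂=3  j₁+j₂+J+1=5
(j₁±m₁, j₂±m₂, J±M) = (0,1,2,2,1,2)
P² = 8/5
sum k=1..1:
  [1] −1/2 = -1/2
S = -1/2
C² = P²·S² = 2/5 ; C = -0.632456

-0.632456  (= −√(2/5))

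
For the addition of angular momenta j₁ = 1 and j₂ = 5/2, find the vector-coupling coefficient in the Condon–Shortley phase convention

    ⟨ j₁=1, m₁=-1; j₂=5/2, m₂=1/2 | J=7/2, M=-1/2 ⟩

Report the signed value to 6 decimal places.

j₁+j₂−J=0  J+j₁−j₂=2  J−j₁+j₂=5  j₁+j₂+J+1=8
(j₁±m₁, j₂±m₂, J±M) = (0,2,3,2,3,4)
P² = 1152/7
sum k=0..0:
  [0] +1/24 = 1/24
S = 1/24
C² = P²·S² = 2/7 ; C = +0.534522

+√(2/7) ≈ +0.534522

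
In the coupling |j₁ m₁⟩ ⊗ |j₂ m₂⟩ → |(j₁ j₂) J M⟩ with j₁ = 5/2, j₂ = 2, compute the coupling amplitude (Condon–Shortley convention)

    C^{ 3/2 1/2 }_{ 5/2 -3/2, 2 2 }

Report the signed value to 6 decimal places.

√[4·3!2!1!/7! · 1!4!4!0!2!1!] = √(384/35)
  +(−1)^3/∏(3,0,1,1,1,0)! = -1/6  (running -1/6)
⟨..|..⟩ = √(384/35)·(-1/6) = -0.552052

−√(32/105) ≈ -0.552052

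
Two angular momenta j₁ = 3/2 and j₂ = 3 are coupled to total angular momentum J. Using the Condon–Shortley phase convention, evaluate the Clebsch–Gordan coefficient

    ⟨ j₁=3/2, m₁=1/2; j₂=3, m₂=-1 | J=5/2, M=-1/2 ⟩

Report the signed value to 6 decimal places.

−√(1/70) = -0.119523

triangle: 2!*1!*4!/8! = 48/40320
(j±m)!: 2!*1!*2!*4!*2!*3! = 1152
prefactor² = (2J+1)*Δ*N² = 288/35
  k=0: +1/(0!*2!*1!*2!*0!*2!) = 1/8
  k=1: −1/(1!*1!*0!*1!*1!*3!) = -1/6
Σ = -1/24  ⇒  CG² = 288/35*(-1/24)² = 1/70
CG = −√(1/70) = -0.119523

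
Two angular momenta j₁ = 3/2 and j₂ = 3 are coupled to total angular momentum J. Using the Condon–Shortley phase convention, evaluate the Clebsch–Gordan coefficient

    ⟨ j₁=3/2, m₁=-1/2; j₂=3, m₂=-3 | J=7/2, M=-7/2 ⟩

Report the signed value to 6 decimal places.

+√(2/3) = +0.816497

√[8·1!2!5!/9! · 1!2!0!6!0!7!] = √(38400)
  +(−1)^0/∏(0,1,2,0,0,5)! = 1/240  (running 1/240)
⟨..|..⟩ = √(38400)·(1/240) = +0.816497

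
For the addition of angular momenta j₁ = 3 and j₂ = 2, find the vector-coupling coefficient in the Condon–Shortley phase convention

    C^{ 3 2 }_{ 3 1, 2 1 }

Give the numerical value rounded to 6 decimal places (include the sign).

-0.500000

j₁+j₂−J=2  J+j₁−j₂=4  J−j₁+j₂=2  j₁+j₂+J+1=9
(j₁±m₁, j₂±m₂, J±M) = (4,2,3,1,5,1)
P² = 64
sum k=1..2:
  [1] −1/12 = -1/12
  [2] +1/48 = 1/48
S = -1/16
C² = P²·S² = 1/4 ; C = -0.500000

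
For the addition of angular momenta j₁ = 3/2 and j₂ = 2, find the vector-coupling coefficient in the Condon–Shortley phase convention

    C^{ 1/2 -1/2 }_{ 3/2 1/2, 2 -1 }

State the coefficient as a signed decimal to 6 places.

-0.547723

√[2·3!0!1!/5! · 2!1!1!3!0!1!] = √(6/5)
  +(−1)^1/∏(1,2,0,0,0,1)! = -1/2  (running -1/2)
⟨..|..⟩ = √(6/5)·(-1/2) = -0.547723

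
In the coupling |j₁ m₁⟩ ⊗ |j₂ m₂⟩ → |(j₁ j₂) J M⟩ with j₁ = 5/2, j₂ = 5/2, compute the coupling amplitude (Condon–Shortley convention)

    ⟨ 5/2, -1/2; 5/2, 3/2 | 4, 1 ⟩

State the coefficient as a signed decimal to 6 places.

-0.597614

j₁+j₂−J=1  J+j₁−j₂=4  J−j₁+j₂=4  j₁+j₂+J+1=10
(j₁±m₁, j₂±m₂, J±M) = (2,3,4,1,5,3)
P² = 10368/35
sum k=0..1:
  [0] +1/144 = 1/144
  [1] −1/24 = -1/24
S = -5/144
C² = P²·S² = 5/14 ; C = -0.597614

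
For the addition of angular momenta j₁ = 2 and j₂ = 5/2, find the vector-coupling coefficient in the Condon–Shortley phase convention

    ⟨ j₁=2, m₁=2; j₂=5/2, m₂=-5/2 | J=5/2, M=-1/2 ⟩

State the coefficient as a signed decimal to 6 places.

j₁+j₂−J=2  J+j₁−j₂=2  J−j₁+j₂=3  j₁+j₂+J+1=8
(j₁±m₁, j₂±m₂, J±M) = (4,0,0,5,2,3)
P² = 864/7
sum k=0..0:
  [0] +1/24 = 1/24
S = 1/24
C² = P²·S² = 3/14 ; C = +0.462910

+√(3/14) = +0.462910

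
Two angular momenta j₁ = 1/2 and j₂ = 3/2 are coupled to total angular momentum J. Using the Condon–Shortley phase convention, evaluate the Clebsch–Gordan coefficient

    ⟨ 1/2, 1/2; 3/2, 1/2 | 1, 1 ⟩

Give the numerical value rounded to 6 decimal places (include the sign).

triangle: 1!·0!·2!/4! = 2/24
(j±m)!: 1!·0!·2!·1!·2!·0! = 4
prefactor² = (2J+1)·Δ·N² = 1
  k=0: +1/(0!·1!·0!·2!·0!·0!) = 1/2
Σ = 1/2  ⇒  CG² = 1·1/2² = 1/4
CG = +√(1/4) = +0.500000

+0.500000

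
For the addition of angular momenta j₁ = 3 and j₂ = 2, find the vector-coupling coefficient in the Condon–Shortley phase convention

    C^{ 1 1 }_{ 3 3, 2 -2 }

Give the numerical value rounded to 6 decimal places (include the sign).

√[3·4!2!0!/7! · 6!0!0!4!2!0!] = √(6912/7)
  +(−1)^0/∏(0,4,0,0,2,0)! = 1/48  (running 1/48)
⟨..|..⟩ = √(6912/7)·(1/48) = +0.654654

+0.654654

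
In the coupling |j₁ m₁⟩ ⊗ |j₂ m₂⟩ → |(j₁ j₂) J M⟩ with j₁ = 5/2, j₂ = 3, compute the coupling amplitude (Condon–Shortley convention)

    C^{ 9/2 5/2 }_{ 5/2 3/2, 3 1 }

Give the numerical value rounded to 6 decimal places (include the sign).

j₁+j₂−J=1  J+j₁−j₂=4  J−j₁+j₂=5  j₁+j₂+J+1=11
(j₁±m₁, j₂±m₂, J±M) = (4,1,4,2,7,2)
P² = 92160/11
sum k=0..1:
  [0] +1/144 = 1/144
  [1] −1/288 = -1/288
S = 1/288
C² = P²·S² = 10/99 ; C = +0.317821

+0.317821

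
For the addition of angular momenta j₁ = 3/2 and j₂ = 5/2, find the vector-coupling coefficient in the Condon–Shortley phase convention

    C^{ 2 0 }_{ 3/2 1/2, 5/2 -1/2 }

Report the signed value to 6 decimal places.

-0.267261

triangle: 2!·1!·3!/7! = 12/5040
(j±m)!: 2!·1!·2!·3!·2!·2! = 96
prefactor² = (2J+1)·Δ·N² = 8/7
  k=0: +1/(0!·2!·1!·2!·0!·1!) = 1/4
  k=1: −1/(1!·1!·0!·1!·1!·2!) = -1/2
Σ = -1/4  ⇒  CG² = 8/7·(-1/4)² = 1/14
CG = −√(1/14) = -0.267261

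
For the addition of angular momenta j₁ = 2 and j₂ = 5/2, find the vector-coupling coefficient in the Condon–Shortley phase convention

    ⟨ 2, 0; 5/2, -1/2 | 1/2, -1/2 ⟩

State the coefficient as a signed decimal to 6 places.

+√(1/5) ≈ +0.447214

triangle: 4!×0!×1!/6! = 24/720
(j±m)!: 2!×2!×2!×3!×0!×1! = 48
prefactor² = (2J+1)×Δ×N² = 16/5
  k=2: +1/(2!×2!×0!×0!×0!×1!) = 1/4
Σ = 1/4  ⇒  CG² = 16/5×1/4² = 1/5
CG = +√(1/5) = +0.447214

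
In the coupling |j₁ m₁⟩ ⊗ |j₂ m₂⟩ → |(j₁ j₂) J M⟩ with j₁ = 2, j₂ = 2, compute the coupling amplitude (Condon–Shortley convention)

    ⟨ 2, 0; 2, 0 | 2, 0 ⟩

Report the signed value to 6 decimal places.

-0.534522  (= −√(2/7))

√[5·2!2!2!/7! · 2!2!2!2!2!2!] = √(32/63)
  +(−1)^0/∏(0,2,2,2,0,0)! = 1/8  (running 1/8)
  +(−1)^1/∏(1,1,1,1,1,1)! = -1  (running -7/8)
  +(−1)^2/∏(2,0,0,0,2,2)! = 1/8  (running -3/4)
⟨..|..⟩ = √(32/63)·(-3/4) = -0.534522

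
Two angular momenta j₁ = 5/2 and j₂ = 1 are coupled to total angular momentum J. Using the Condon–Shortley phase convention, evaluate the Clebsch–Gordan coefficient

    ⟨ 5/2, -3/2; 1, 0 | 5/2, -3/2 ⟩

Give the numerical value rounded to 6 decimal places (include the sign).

−√(9/35) ≈ -0.507093

triangle: 1!·4!·1!/7! = 24/5040
(j±m)!: 1!·4!·1!·1!·1!·4! = 576
prefactor² = (2J+1)·Δ·N² = 576/35
  k=0: +1/(0!·1!·4!·1!·0!·0!) = 1/24
  k=1: −1/(1!·0!·3!·0!·1!·1!) = -1/6
Σ = -1/8  ⇒  CG² = 576/35·(-1/8)² = 9/35
CG = −√(9/35) = -0.507093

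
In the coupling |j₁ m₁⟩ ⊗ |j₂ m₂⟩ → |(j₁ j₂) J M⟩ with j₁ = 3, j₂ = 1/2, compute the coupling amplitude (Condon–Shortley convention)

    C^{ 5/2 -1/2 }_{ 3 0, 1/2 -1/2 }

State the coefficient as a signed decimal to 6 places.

√[6·1!5!0!/7! · 3!3!0!1!2!3!] = √(432/7)
  +(−1)^0/∏(0,1,3,0,2,0)! = 1/12  (running 1/12)
⟨..|..⟩ = √(432/7)·(1/12) = +0.654654

+√(3/7) = +0.654654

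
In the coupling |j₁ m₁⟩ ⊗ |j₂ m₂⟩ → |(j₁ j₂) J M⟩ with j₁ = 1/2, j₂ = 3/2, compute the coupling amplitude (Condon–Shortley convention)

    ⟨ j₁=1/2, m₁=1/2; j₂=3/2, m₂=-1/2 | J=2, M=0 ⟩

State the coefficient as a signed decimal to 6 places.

+√(1/2) ≈ +0.707107

√[5·0!1!3!/5! · 1!0!1!2!2!2!] = √(2)
  +(−1)^0/∏(0,0,0,1,1,2)! = 1/2  (running 1/2)
⟨..|..⟩ = √(2)·(1/2) = +0.707107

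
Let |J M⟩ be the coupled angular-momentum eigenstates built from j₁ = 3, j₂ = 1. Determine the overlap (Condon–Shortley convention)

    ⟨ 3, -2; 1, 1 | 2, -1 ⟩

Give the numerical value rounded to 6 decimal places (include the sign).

triangle: 2!×4!×0!/7! = 48/5040
(j±m)!: 1!×5!×2!×0!×1!×3! = 1440
prefactor² = (2J+1)×Δ×N² = 480/7
  k=2: +1/(2!×0!×3!×0!×1!×0!) = 1/12
Σ = 1/12  ⇒  CG² = 480/7×1/12² = 10/21
CG = +√(10/21) = +0.690066

+0.690066  (= +√(10/21))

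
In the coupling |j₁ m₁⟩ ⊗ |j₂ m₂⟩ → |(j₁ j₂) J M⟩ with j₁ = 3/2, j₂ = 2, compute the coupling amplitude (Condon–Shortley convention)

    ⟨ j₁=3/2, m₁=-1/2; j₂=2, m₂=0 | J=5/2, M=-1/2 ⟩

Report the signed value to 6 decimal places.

triangle: 1!×2!×3!/7! = 12/5040
(j±m)!: 1!×2!×2!×2!×2!×3! = 96
prefactor² = (2J+1)×Δ×N² = 48/35
  k=0: +1/(0!×1!×2!×2!×0!×1!) = 1/4
  k=1: −1/(1!×0!×1!×1!×1!×2!) = -1/2
Σ = -1/4  ⇒  CG² = 48/35×(-1/4)² = 3/35
CG = −√(3/35) = -0.292770

−√(3/35) ≈ -0.292770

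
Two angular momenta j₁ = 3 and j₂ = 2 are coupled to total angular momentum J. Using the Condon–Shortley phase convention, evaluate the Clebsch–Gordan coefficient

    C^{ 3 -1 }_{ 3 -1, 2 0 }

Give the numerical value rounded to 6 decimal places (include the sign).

j₁+j₂−J=2  J+j₁−j₂=4  J−j₁+j₂=2  j₁+j₂+J+1=9
(j₁±m₁, j₂±m₂, J±M) = (2,4,2,2,2,4)
P² = 256/15
sum k=0..2:
  [0] +1/96 = 1/96
  [1] −1/6 = -1/6
  [2] +1/16 = 1/16
S = -3/32
C² = P²·S² = 3/20 ; C = -0.387298

−√(3/20) ≈ -0.387298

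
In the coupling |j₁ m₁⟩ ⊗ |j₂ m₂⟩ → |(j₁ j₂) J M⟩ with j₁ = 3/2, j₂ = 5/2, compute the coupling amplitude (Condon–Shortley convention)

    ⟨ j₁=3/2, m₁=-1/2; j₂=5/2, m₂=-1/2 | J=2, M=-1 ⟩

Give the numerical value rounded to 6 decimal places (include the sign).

j₁+j₂−J=2  J+j₁−j₂=1  J−j₁+j₂=3  j₁+j₂+J+1=7
(j₁±m₁, j₂±m₂, J±M) = (1,2,2,3,1,3)
P² = 12/7
sum k=1..2:
  [1] −1/2 = -1/2
  [2] +1/12 = 1/12
S = -5/12
C² = P²·S² = 25/84 ; C = -0.545545

-0.545545  (= −√(25/84))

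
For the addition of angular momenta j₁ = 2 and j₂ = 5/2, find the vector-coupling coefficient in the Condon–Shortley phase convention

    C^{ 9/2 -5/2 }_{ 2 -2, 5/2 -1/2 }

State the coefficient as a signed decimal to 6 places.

+0.527046

j₁+j₂−J=0  J+j₁−j₂=4  J−j₁+j₂=5  j₁+j₂+J+1=10
(j₁±m₁, j₂±m₂, J±M) = (0,4,2,3,2,7)
P² = 23040
sum k=0..0:
  [0] +1/288 = 1/288
S = 1/288
C² = P²·S² = 5/18 ; C = +0.527046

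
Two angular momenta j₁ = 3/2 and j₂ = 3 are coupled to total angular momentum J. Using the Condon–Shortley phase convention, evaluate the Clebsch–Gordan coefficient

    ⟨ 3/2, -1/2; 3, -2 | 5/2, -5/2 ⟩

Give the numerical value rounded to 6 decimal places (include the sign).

√[6·2!1!4!/8! · 1!2!1!5!0!5!] = √(1440/7)
  +(−1)^1/∏(1,1,1,0,0,4)! = -1/24  (running -1/24)
⟨..|..⟩ = √(1440/7)·(-1/24) = -0.597614

-0.597614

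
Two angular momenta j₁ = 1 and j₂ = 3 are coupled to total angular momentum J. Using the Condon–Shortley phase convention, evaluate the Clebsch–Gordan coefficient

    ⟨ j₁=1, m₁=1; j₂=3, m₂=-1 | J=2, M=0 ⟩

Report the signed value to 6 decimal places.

+0.534522  (= +√(2/7))

triangle: 2!*0!*4!/7! = 48/5040
(j±m)!: 2!*0!*2!*4!*2!*2! = 384
prefactor² = (2J+1)*Δ*N² = 128/7
  k=0: +1/(0!*2!*0!*2!*0!*2!) = 1/8
Σ = 1/8  ⇒  CG² = 128/7*1/8² = 2/7
CG = +√(2/7) = +0.534522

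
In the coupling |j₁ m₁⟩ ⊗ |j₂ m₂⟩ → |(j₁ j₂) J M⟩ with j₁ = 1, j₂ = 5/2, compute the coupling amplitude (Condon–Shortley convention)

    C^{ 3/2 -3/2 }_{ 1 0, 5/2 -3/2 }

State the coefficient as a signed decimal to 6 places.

j₁+j₂−J=2  J+j₁−j₂=0  J−j₁+j₂=3  j₁+j₂+J+1=6
(j₁±m₁, j₂±m₂, J±M) = (1,1,1,4,0,3)
P² = 48/5
sum k=1..1:
  [1] −1/6 = -1/6
S = -1/6
C² = P²·S² = 4/15 ; C = -0.516398

-0.516398  (= −√(4/15))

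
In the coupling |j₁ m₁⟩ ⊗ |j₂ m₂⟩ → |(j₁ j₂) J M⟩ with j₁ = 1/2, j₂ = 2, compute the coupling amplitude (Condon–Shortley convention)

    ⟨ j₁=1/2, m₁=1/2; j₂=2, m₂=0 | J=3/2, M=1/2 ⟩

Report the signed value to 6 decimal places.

√[4·1!0!3!/5! · 1!0!2!2!2!1!] = √(8/5)
  +(−1)^0/∏(0,1,0,2,0,1)! = 1/2  (running 1/2)
⟨..|..⟩ = √(8/5)·(1/2) = +0.632456

+√(2/5) ≈ +0.632456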